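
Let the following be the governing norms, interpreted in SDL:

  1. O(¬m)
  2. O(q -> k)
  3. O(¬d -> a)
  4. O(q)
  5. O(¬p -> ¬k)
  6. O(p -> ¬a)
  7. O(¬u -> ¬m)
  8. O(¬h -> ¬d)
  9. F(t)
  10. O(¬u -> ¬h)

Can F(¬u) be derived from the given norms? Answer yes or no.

Premise 4 gives O(q).
Premise 2 is O(q -> k); since O(q), deontic closure gives O(k).
The contrapositive of premise 5 (O(¬p -> ¬k)) is O(k -> p), and O(k) is already established, so O(p).
Premise 6 is O(p -> ¬a); since O(p), deontic closure gives O(¬a).
The contrapositive of premise 3 (O(¬d -> a)) is O(¬a -> d), and O(¬a) is already established, so O(d).
Premise 8 is O(¬h -> ¬d); contrapositively O(d -> h). Since O(d) holds, K gives O(h).
Premise 10 is O(¬u -> ¬h); contrapositively O(h -> u). Since O(h) holds, K gives O(u).
Premises 1, 7, 9 do not contribute to this derivation.
So O(u) holds, i.e. F(¬u). The claim follows.

Yes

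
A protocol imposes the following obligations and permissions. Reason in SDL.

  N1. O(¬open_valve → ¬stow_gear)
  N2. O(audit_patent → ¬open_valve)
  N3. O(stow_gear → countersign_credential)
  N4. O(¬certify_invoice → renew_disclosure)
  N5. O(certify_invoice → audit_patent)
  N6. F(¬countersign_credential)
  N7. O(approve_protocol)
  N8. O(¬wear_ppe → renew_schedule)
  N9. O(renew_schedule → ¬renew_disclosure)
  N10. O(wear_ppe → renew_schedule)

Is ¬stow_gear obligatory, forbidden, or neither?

Premises 10 and 8 cover both cases: O(wear_ppe → renew_schedule) and O(¬wear_ppe → renew_schedule). Since wear_ppe ∨ ¬wear_ppe is a tautology, O(renew_schedule) follows.
Applying K to premise 9 (O(renew_schedule → ¬renew_disclosure)) and O(renew_schedule) yields O(¬renew_disclosure).
Premise 4, O(¬certify_invoice → renew_disclosure), contraposes to O(¬renew_disclosure → certify_invoice); with O(¬renew_disclosure) we get O(certify_invoice).
From O(certify_invoice) and premise 5, O(certify_invoice → audit_patent), we obtain O(audit_patent).
With premise 2, O(audit_patent → ¬open_valve), the K-axiom yields O(¬open_valve).
Applying K to premise 1 (O(¬open_valve → ¬stow_gear)) and O(¬open_valve) yields O(¬stow_gear).
Premises 3, 6, 7 do not contribute to this derivation.
Hence ¬stow_gear is obligatory.

Obligatory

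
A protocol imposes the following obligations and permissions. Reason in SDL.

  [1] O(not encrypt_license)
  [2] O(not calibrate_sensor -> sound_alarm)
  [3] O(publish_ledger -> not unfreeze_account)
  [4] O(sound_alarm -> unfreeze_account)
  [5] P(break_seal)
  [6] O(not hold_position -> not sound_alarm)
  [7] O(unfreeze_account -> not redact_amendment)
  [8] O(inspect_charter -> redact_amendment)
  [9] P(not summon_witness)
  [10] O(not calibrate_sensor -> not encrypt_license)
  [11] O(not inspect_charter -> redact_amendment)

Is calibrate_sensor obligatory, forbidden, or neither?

Obligatory

By case analysis on not inspect_charter: premise 11 gives O(not inspect_charter -> redact_amendment) and premise 8 gives O(inspect_charter -> redact_amendment), so O(redact_amendment) either way.
Premise 7 is O(unfreeze_account -> not redact_amendment); contrapositively O(redact_amendment -> not unfreeze_account). Since O(redact_amendment) holds, K gives O(not unfreeze_account).
Premise 4, O(sound_alarm -> unfreeze_account), contraposes to O(not unfreeze_account -> not sound_alarm); with O(not unfreeze_account) we get O(not sound_alarm).
The contrapositive of premise 2 (O(not calibrate_sensor -> sound_alarm)) is O(not sound_alarm -> calibrate_sensor), and O(not sound_alarm) is already established, so O(calibrate_sensor).
Premises 1, 3, 5, 6, 9, 10 do not contribute to this derivation.
Hence calibrate_sensor is obligatory.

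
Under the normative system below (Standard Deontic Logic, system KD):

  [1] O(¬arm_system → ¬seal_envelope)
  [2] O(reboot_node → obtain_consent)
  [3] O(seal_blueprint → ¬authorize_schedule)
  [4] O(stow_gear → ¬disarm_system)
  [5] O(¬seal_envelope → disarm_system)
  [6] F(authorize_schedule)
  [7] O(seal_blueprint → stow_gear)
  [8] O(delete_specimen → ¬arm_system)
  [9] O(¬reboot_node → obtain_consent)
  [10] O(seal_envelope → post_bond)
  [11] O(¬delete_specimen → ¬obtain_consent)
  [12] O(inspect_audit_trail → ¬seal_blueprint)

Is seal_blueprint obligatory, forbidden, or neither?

Premises 9 and 2 cover both cases: O(¬reboot_node → obtain_consent) and O(reboot_node → obtain_consent). Since ¬reboot_node ∨ reboot_node is a tautology, O(obtain_consent) follows.
The contrapositive of premise 11 (O(¬delete_specimen → ¬obtain_consent)) is O(obtain_consent → delete_specimen), and O(obtain_consent) is already established, so O(delete_specimen).
Applying K to premise 8 (O(delete_specimen → ¬arm_system)) and O(delete_specimen) yields O(¬arm_system).
With premise 1, O(¬arm_system → ¬seal_envelope), the K-axiom yields O(¬seal_envelope).
Applying K to premise 5 (O(¬seal_envelope → disarm_system)) and O(¬seal_envelope) yields O(disarm_system).
The contrapositive of premise 4 (O(stow_gear → ¬disarm_system)) is O(disarm_system → ¬stow_gear), and O(disarm_system) is already established, so O(¬stow_gear).
Premise 7, O(seal_blueprint → stow_gear), contraposes to O(¬stow_gear → ¬seal_blueprint); with O(¬stow_gear) we get O(¬seal_blueprint).
Premises 3, 6, 10, 12 do not contribute to this derivation.
Thus O(¬seal_blueprint), which is F(seal_blueprint): seal_blueprint is forbidden.

Forbidden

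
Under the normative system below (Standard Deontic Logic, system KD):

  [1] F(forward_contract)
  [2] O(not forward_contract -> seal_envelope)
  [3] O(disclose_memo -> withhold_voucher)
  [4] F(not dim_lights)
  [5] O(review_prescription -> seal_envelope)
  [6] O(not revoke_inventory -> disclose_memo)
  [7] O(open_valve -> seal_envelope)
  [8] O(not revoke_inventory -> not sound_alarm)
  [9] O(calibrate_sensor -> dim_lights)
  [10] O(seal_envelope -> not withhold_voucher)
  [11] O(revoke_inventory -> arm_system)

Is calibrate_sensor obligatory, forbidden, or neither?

Neither

Premise 9 is O(calibrate_sensor -> dim_lights); even if O(dim_lights) held, inferring O(calibrate_sensor) would be affirming the consequent — invalid.
No premise or chain of K-axiom applications forces O(calibrate_sensor), and none forces O(not calibrate_sensor). So calibrate_sensor is neither obligatory nor forbidden under these norms.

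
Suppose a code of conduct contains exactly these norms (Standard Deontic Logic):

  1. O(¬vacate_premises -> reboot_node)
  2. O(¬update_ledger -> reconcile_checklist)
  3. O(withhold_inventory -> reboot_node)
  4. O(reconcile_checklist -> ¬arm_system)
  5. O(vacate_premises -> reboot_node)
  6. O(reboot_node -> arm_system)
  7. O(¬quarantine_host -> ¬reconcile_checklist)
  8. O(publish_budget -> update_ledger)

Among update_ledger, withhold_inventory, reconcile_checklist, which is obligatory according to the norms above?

By case analysis on ¬vacate_premises: premise 1 gives O(¬vacate_premises -> reboot_node) and premise 5 gives O(vacate_premises -> reboot_node), so O(reboot_node) either way.
With premise 6, O(reboot_node -> arm_system), the K-axiom yields O(arm_system).
Premise 4 is O(reconcile_checklist -> ¬arm_system); contrapositively O(arm_system -> ¬reconcile_checklist). Since O(arm_system) holds, K gives O(¬reconcile_checklist).
Premise 2, O(¬update_ledger -> reconcile_checklist), contraposes to O(¬reconcile_checklist -> update_ledger); with O(¬reconcile_checklist) we get O(update_ledger).
So O(update_ledger) holds — update_ledger is obligatory. None of the other listed options is made obligatory by any chain of premises.

update_ledger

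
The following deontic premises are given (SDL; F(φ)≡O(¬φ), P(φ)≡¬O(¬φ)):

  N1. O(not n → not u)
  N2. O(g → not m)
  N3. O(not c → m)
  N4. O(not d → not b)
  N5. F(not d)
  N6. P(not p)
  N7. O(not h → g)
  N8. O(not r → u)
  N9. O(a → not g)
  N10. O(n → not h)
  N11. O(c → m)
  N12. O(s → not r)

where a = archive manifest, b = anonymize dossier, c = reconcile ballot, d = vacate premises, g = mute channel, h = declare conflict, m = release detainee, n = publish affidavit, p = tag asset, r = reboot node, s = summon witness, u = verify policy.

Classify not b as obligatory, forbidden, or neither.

Premise 4 is O(not d → not b), but O(not d) is not derivable from the premises, so it does not yield O(not b).
No premise or chain of K-axiom applications forces O(not b), and none forces O(b). So not b is neither obligatory nor forbidden under these norms.

Neither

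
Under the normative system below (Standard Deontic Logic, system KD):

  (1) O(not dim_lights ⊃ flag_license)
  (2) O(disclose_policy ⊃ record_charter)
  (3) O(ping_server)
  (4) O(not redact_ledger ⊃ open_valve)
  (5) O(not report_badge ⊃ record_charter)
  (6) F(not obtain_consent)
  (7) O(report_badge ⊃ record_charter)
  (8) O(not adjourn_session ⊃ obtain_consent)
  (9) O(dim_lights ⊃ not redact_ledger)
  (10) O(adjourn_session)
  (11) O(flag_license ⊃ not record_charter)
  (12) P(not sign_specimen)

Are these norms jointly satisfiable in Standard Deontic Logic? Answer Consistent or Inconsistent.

Consistent

Premise 8 is O(not adjourn_session ⊃ obtain_consent); even if O(obtain_consent) held, inferring O(not adjourn_session) would be affirming the consequent — invalid.
So O(not adjourn_session) is not derivable, and the apparent clash with O(adjourn_session) does not arise.
A world satisfying every obligation exists (e.g. adjourn_session=true, dim_lights=true, disclose_policy=false, flag_license=false, obtain_consent=true, open_valve=true, ping_server=true, record_charter=true, redact_ledger=false, report_badge=false, sign_specimen=false); no atom is both obligatory and forbidden, so the set is consistent.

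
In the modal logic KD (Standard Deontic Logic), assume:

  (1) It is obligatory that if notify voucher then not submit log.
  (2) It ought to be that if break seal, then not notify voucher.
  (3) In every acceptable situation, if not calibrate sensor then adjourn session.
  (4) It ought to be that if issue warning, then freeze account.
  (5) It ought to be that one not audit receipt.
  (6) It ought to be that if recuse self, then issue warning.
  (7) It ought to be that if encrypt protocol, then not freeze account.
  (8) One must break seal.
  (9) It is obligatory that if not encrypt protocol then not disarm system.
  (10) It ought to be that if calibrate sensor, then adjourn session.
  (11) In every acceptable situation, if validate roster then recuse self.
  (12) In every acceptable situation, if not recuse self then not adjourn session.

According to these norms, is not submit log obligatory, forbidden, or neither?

Neither

Premise 1 is O(notify_voucher → ¬submit_log), but O(notify_voucher) is not derivable from the premises, so it does not yield O(¬submit_log).
No premise or chain of K-axiom applications forces O(¬submit_log), and none forces O(submit_log). So ¬submit_log is neither obligatory nor forbidden under these norms.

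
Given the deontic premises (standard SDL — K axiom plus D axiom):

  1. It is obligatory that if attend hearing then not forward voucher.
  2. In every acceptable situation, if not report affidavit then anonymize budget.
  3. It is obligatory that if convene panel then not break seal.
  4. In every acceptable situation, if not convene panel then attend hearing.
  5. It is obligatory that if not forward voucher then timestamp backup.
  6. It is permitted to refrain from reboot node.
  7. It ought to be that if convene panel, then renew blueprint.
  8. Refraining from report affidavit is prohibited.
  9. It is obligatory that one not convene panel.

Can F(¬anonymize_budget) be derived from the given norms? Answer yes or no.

No

Premise 2 is O(¬report_affidavit → anonymize_budget), but O(¬report_affidavit) is not derivable from the premises, so it does not yield O(anonymize_budget).
No other premise forces O(anonymize_budget). An ideal world satisfying every premise can still have ¬anonymize_budget true, so F(¬anonymize_budget) is not derivable.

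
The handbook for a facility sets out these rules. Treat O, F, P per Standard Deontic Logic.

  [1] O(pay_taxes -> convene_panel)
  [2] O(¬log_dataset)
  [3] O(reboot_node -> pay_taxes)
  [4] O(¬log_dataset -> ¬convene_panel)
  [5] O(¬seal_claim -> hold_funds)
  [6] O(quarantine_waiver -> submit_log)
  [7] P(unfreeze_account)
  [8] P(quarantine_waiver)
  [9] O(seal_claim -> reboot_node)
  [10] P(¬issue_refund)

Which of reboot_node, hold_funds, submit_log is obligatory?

hold_funds

Premise 2 gives O(¬log_dataset).
With premise 4, O(¬log_dataset -> ¬convene_panel), the K-axiom yields O(¬convene_panel).
Premise 1 is O(pay_taxes -> convene_panel); contrapositively O(¬convene_panel -> ¬pay_taxes). Since O(¬convene_panel) holds, K gives O(¬pay_taxes).
The contrapositive of premise 3 (O(reboot_node -> pay_taxes)) is O(¬pay_taxes -> ¬reboot_node), and O(¬pay_taxes) is already established, so O(¬reboot_node).
Premise 9 is O(seal_claim -> reboot_node); contrapositively O(¬reboot_node -> ¬seal_claim). Since O(¬reboot_node) holds, K gives O(¬seal_claim).
Applying K to premise 5 (O(¬seal_claim -> hold_funds)) and O(¬seal_claim) yields O(hold_funds).
So O(hold_funds) holds — hold_funds is obligatory. None of the other listed options is made obligatory by any chain of premises.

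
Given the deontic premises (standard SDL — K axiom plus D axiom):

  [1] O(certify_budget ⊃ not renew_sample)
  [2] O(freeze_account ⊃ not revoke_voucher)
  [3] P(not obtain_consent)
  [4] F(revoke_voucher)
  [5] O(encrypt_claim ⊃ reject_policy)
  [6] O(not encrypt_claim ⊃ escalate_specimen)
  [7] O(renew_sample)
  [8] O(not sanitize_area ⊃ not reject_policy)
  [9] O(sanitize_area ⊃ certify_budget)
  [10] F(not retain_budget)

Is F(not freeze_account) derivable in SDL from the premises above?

Premise 2 is O(freeze_account ⊃ not revoke_voucher); even if O(not revoke_voucher) held, inferring O(freeze_account) would be affirming the consequent — invalid.
No other premise forces O(freeze_account). An ideal world satisfying every premise can still have not freeze_account true, so F(not freeze_account) is not derivable.

No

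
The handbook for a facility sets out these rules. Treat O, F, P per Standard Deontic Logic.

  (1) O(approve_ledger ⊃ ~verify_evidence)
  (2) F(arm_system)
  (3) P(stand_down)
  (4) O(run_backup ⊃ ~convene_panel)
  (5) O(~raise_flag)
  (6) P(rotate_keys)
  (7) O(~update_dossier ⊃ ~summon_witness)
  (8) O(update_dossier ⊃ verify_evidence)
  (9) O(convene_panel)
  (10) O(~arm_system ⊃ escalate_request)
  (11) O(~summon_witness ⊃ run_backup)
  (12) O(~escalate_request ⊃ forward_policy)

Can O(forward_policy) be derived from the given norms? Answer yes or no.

Premise 12 is O(~escalate_request ⊃ forward_policy), but O(~escalate_request) is not derivable from the premises, so it does not yield O(forward_policy).
No other premise forces O(forward_policy). An ideal world satisfying every premise can still have forward_policy false, so O(forward_policy) is not derivable.

No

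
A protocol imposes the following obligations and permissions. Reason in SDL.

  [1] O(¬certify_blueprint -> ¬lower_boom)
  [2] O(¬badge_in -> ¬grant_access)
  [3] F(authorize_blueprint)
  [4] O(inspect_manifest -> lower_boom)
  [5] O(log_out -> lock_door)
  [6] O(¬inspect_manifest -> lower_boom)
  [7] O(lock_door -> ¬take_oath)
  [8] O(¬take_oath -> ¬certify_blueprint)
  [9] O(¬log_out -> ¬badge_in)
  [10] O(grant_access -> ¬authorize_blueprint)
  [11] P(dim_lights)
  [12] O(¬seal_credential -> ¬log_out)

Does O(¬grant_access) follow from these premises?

Yes

By case analysis on inspect_manifest: premise 4 gives O(inspect_manifest -> lower_boom) and premise 6 gives O(¬inspect_manifest -> lower_boom), so O(lower_boom) either way.
The contrapositive of premise 1 (O(¬certify_blueprint -> ¬lower_boom)) is O(lower_boom -> certify_blueprint), and O(lower_boom) is already established, so O(certify_blueprint).
The contrapositive of premise 8 (O(¬take_oath -> ¬certify_blueprint)) is O(certify_blueprint -> take_oath), and O(certify_blueprint) is already established, so O(take_oath).
Premise 7 is O(lock_door -> ¬take_oath); contrapositively O(take_oath -> ¬lock_door). Since O(take_oath) holds, K gives O(¬lock_door).
Premise 5, O(log_out -> lock_door), contraposes to O(¬lock_door -> ¬log_out); with O(¬lock_door) we get O(¬log_out).
Premise 9 is O(¬log_out -> ¬badge_in); since O(¬log_out), deontic closure gives O(¬badge_in).
Premise 2 is O(¬badge_in -> ¬grant_access); since O(¬badge_in), deontic closure gives O(¬grant_access).
Premises 3, 10, 11, 12 do not contribute to this derivation.
So O(¬grant_access) follows.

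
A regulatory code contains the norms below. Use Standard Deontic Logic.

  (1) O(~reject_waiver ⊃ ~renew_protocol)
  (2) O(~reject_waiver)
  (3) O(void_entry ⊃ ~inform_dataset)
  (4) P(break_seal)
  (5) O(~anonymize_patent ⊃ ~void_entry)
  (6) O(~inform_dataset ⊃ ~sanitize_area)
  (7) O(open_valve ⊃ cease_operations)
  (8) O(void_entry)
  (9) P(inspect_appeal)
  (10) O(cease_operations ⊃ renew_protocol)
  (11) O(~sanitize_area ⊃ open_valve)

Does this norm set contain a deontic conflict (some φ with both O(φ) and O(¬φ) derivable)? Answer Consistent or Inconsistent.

Inconsistent

Premise 2 gives O(~reject_waiver).
With premise 1, O(~reject_waiver ⊃ ~renew_protocol), the K-axiom yields O(~renew_protocol).
Premise 10, O(cease_operations ⊃ renew_protocol), contraposes to O(~renew_protocol ⊃ ~cease_operations); with O(~renew_protocol) we get O(~cease_operations).
Premise 7, O(open_valve ⊃ cease_operations), contraposes to O(~cease_operations ⊃ ~open_valve); with O(~cease_operations) we get O(~open_valve).
The contrapositive of premise 11 (O(~sanitize_area ⊃ open_valve)) is O(~open_valve ⊃ sanitize_area), and O(~open_valve) is already established, so O(sanitize_area).
Premise 6, O(~inform_dataset ⊃ ~sanitize_area), contraposes to O(sanitize_area ⊃ inform_dataset); with O(sanitize_area) we get O(inform_dataset).
The contrapositive of premise 3 (O(void_entry ⊃ ~inform_dataset)) is O(inform_dataset ⊃ ~void_entry), and O(inform_dataset) is already established, so O(~void_entry).
But premise 8 directly asserts O(void_entry).
We now have both O(~void_entry) and O(void_entry) — void_entry is simultaneously obligatory and forbidden, violating the D-axiom.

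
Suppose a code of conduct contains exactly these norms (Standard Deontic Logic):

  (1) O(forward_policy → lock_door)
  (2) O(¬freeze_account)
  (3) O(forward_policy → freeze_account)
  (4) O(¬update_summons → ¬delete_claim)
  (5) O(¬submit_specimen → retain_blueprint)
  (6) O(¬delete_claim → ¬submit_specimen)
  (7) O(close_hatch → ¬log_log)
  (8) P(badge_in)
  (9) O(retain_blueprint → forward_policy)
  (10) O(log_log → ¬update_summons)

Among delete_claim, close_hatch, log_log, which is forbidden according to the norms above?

log_log

From premise 2 we have O(¬freeze_account).
Premise 3, O(forward_policy → freeze_account), contraposes to O(¬freeze_account → ¬forward_policy); with O(¬freeze_account) we get O(¬forward_policy).
Premise 9 is O(retain_blueprint → forward_policy); contrapositively O(¬forward_policy → ¬retain_blueprint). Since O(¬forward_policy) holds, K gives O(¬retain_blueprint).
The contrapositive of premise 5 (O(¬submit_specimen → retain_blueprint)) is O(¬retain_blueprint → submit_specimen), and O(¬retain_blueprint) is already established, so O(submit_specimen).
The contrapositive of premise 6 (O(¬delete_claim → ¬submit_specimen)) is O(submit_specimen → delete_claim), and O(submit_specimen) is already established, so O(delete_claim).
Premise 4 is O(¬update_summons → ¬delete_claim); contrapositively O(delete_claim → update_summons). Since O(delete_claim) holds, K gives O(update_summons).
The contrapositive of premise 10 (O(log_log → ¬update_summons)) is O(update_summons → ¬log_log), and O(update_summons) is already established, so O(¬log_log).
So O(¬log_log) holds, i.e. log_log is forbidden. None of the other listed options is forbidden under the premises.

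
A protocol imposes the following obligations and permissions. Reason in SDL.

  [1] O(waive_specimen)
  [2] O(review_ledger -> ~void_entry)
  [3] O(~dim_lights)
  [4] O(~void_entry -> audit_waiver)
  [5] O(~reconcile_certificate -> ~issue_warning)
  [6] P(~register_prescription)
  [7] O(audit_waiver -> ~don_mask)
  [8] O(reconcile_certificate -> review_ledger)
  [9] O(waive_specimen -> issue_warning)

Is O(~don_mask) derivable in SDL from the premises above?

Yes

From premise 1 we have O(waive_specimen).
With premise 9, O(waive_specimen -> issue_warning), the K-axiom yields O(issue_warning).
Premise 5, O(~reconcile_certificate -> ~issue_warning), contraposes to O(issue_warning -> reconcile_certificate); with O(issue_warning) we get O(reconcile_certificate).
From O(reconcile_certificate) and premise 8, O(reconcile_certificate -> review_ledger), we obtain O(review_ledger).
Premise 2 is O(review_ledger -> ~void_entry); since O(review_ledger), deontic closure gives O(~void_entry).
Applying K to premise 4 (O(~void_entry -> audit_waiver)) and O(~void_entry) yields O(audit_waiver).
Premise 7 is O(audit_waiver -> ~don_mask); since O(audit_waiver), deontic closure gives O(~don_mask).
Premises 3, 6 do not contribute to this derivation.
So O(~don_mask) follows.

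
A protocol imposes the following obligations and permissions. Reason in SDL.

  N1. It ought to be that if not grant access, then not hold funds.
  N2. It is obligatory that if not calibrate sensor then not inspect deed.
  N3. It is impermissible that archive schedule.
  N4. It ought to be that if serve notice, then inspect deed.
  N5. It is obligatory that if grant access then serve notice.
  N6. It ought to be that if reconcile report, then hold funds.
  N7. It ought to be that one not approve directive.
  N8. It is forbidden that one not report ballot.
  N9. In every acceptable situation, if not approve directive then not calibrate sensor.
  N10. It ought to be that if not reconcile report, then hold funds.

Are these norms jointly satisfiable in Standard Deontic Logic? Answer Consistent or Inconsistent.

Premises 10 and 6 cover both cases: O(¬reconcile_report → hold_funds) and O(reconcile_report → hold_funds). Since ¬reconcile_report ∨ reconcile_report is a tautology, O(hold_funds) follows.
Premise 1 is O(¬grant_access → ¬hold_funds); contrapositively O(hold_funds → grant_access). Since O(hold_funds) holds, K gives O(grant_access).
From O(grant_access) and premise 5, O(grant_access → serve_notice), we obtain O(serve_notice).
Premise 4 is O(serve_notice → inspect_deed); since O(serve_notice), deontic closure gives O(inspect_deed).
The contrapositive of premise 2 (O(¬calibrate_sensor → ¬inspect_deed)) is O(inspect_deed → calibrate_sensor), and O(inspect_deed) is already established, so O(calibrate_sensor).
Premise 9, O(¬approve_directive → ¬calibrate_sensor), contraposes to O(calibrate_sensor → approve_directive); with O(calibrate_sensor) we get O(approve_directive).
But premise 7 directly asserts O(¬approve_directive).
We now have both O(approve_directive) and O(¬approve_directive) — approve_directive is simultaneously obligatory and forbidden, violating the D-axiom.

Inconsistent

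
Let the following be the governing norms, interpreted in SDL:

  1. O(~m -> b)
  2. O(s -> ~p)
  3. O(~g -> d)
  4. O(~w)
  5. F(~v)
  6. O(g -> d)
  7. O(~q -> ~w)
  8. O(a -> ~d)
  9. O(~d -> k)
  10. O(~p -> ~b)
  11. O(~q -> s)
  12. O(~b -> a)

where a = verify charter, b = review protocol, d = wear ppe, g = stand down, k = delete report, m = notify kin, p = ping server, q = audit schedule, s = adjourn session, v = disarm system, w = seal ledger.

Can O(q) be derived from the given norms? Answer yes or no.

Premises 6 and 3 are O(g -> d) and O(~g -> d); every ideal world satisfies g or ~g, so in either case d holds — hence O(d).
The contrapositive of premise 8 (O(a -> ~d)) is O(d -> ~a), and O(d) is already established, so O(~a).
Premise 12, O(~b -> a), contraposes to O(~a -> b); with O(~a) we get O(b).
Premise 10, O(~p -> ~b), contraposes to O(b -> p); with O(b) we get O(p).
Premise 2 is O(s -> ~p); contrapositively O(p -> ~s). Since O(p) holds, K gives O(~s).
Premise 11 is O(~q -> s); contrapositively O(~s -> q). Since O(~s) holds, K gives O(q).
Premises 1, 4, 5, 7, 9 do not contribute to this derivation.
So O(q) follows.

Yes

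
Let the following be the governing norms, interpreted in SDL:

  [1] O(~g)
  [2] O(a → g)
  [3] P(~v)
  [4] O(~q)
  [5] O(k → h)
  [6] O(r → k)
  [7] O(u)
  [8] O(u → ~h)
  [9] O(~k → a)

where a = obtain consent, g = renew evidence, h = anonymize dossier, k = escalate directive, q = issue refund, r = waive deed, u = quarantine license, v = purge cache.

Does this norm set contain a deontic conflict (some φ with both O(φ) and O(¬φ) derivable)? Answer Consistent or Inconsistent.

Inconsistent

Premise 1 gives O(~g).
The contrapositive of premise 2 (O(a → g)) is O(~g → ~a), and O(~g) is already established, so O(~a).
The contrapositive of premise 9 (O(~k → a)) is O(~a → k), and O(~a) is already established, so O(k).
Premise 5 is O(k → h); since O(k), deontic closure gives O(h).
Premise 8 is O(u → ~h); contrapositively O(h → ~u). Since O(h) holds, K gives O(~u).
However, premise 7 gives O(u).
We now have both O(~u) and O(u) — u is simultaneously obligatory and forbidden, violating the D-axiom.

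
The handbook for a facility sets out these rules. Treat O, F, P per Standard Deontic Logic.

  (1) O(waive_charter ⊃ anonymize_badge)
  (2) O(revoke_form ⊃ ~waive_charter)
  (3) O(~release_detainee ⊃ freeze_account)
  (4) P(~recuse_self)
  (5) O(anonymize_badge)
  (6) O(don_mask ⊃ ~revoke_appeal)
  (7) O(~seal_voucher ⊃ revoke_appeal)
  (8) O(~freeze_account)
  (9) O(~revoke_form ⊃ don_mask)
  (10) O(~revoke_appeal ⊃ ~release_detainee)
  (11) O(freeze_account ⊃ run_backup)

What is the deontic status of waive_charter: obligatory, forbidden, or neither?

Forbidden

From premise 8 we have O(~freeze_account).
Premise 3 is O(~release_detainee ⊃ freeze_account); contrapositively O(~freeze_account ⊃ release_detainee). Since O(~freeze_account) holds, K gives O(release_detainee).
Premise 10 is O(~revoke_appeal ⊃ ~release_detainee); contrapositively O(release_detainee ⊃ revoke_appeal). Since O(release_detainee) holds, K gives O(revoke_appeal).
Premise 6, O(don_mask ⊃ ~revoke_appeal), contraposes to O(revoke_appeal ⊃ ~don_mask); with O(revoke_appeal) we get O(~don_mask).
The contrapositive of premise 9 (O(~revoke_form ⊃ don_mask)) is O(~don_mask ⊃ revoke_form), and O(~don_mask) is already established, so O(revoke_form).
Premise 2 is O(revoke_form ⊃ ~waive_charter); since O(revoke_form), deontic closure gives O(~waive_charter).
Premises 1, 4, 5, 7, 11 do not contribute to this derivation.
Thus O(~waive_charter), which is F(waive_charter): waive_charter is forbidden.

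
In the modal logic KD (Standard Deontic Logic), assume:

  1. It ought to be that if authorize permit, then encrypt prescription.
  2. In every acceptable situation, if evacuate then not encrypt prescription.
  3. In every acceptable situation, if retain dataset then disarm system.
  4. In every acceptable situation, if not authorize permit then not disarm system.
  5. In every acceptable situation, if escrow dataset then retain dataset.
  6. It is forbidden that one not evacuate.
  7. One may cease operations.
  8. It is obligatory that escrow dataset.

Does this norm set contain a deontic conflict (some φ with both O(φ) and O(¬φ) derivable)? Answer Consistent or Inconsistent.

Premise 6 is F(¬evacuate), i.e. O(evacuate).
With premise 2, O(evacuate → ¬encrypt_prescription), the K-axiom yields O(¬encrypt_prescription).
Premise 1 is O(authorize_permit → encrypt_prescription); contrapositively O(¬encrypt_prescription → ¬authorize_permit). Since O(¬encrypt_prescription) holds, K gives O(¬authorize_permit).
Applying K to premise 4 (O(¬authorize_permit → ¬disarm_system)) and O(¬authorize_permit) yields O(¬disarm_system).
Premise 3, O(retain_dataset → disarm_system), contraposes to O(¬disarm_system → ¬retain_dataset); with O(¬disarm_system) we get O(¬retain_dataset).
The contrapositive of premise 5 (O(escrow_dataset → retain_dataset)) is O(¬retain_dataset → ¬escrow_dataset), and O(¬retain_dataset) is already established, so O(¬escrow_dataset).
But premise 8 directly asserts O(escrow_dataset).
We now have both O(¬escrow_dataset) and O(escrow_dataset) — escrow_dataset is simultaneously obligatory and forbidden, violating the D-axiom.

Inconsistent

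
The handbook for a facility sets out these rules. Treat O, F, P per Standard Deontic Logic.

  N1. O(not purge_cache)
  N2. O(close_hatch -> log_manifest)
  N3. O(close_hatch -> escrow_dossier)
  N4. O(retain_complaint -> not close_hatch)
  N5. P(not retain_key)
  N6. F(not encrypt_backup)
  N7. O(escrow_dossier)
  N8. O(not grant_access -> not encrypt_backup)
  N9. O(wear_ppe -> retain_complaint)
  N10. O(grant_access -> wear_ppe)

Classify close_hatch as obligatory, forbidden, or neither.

Forbidden

Premise 6 is F(not encrypt_backup), i.e. O(encrypt_backup).
Premise 8, O(not grant_access -> not encrypt_backup), contraposes to O(encrypt_backup -> grant_access); with O(encrypt_backup) we get O(grant_access).
With premise 10, O(grant_access -> wear_ppe), the K-axiom yields O(wear_ppe).
Applying K to premise 9 (O(wear_ppe -> retain_complaint)) and O(wear_ppe) yields O(retain_complaint).
With premise 4, O(retain_complaint -> not close_hatch), the K-axiom yields O(not close_hatch).
Premises 1, 2, 3, 5, 7 do not contribute to this derivation.
Thus O(not close_hatch), which is F(close_hatch): close_hatch is forbidden.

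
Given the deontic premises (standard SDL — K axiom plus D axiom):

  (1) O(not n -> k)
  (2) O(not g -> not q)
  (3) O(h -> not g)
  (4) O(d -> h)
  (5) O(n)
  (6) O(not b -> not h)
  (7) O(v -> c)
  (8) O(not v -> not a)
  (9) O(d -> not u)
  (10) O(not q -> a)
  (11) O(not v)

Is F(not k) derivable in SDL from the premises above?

No

Premise 1 is O(not n -> k), but O(not n) is not derivable from the premises, so it does not yield O(k).
No other premise forces O(k). An ideal world satisfying every premise can still have not k true, so F(not k) is not derivable.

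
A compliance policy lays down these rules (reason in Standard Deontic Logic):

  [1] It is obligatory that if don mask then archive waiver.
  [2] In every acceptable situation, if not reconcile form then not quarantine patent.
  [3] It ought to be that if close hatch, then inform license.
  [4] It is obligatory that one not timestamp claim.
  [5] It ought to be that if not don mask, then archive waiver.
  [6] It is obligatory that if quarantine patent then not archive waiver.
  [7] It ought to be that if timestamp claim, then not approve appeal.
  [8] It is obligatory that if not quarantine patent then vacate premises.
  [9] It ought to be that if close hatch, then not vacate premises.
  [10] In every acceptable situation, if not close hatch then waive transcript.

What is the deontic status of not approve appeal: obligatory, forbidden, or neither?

Premise 7 is O(timestamp_claim → ¬approve_appeal), but O(timestamp_claim) is not derivable from the premises, so it does not yield O(¬approve_appeal).
No premise or chain of K-axiom applications forces O(¬approve_appeal), and none forces O(approve_appeal). So ¬approve_appeal is neither obligatory nor forbidden under these norms.

Neither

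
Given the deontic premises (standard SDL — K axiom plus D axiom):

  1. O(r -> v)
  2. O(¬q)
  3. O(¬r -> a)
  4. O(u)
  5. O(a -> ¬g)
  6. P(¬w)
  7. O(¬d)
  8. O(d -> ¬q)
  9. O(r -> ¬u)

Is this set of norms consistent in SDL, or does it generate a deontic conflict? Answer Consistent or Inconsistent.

Consistent

Premise 8 is O(d -> ¬q); even if O(¬q) held, inferring O(d) would be affirming the consequent — invalid.
So O(d) is not derivable, and the apparent clash with O(¬d) does not arise.
A world satisfying every obligation exists (e.g. a=true, d=false, g=false, q=false, r=false, u=true, v=false, w=false); no atom is both obligatory and forbidden, so the set is consistent.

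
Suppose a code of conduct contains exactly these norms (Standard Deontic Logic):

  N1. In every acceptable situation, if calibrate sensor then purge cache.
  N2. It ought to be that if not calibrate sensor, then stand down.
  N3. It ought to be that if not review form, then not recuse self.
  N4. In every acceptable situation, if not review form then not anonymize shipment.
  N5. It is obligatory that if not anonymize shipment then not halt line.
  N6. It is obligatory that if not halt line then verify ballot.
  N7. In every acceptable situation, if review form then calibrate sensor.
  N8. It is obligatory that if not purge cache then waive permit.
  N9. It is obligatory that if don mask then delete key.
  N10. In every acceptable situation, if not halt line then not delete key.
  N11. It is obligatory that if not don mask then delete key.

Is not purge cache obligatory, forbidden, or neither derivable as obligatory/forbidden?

Forbidden

Premises 9 and 11 cover both cases: O(don_mask → delete_key) and O(¬don_mask → delete_key). Since don_mask ∨ ¬don_mask is a tautology, O(delete_key) follows.
Premise 10, O(¬halt_line → ¬delete_key), contraposes to O(delete_key → halt_line); with O(delete_key) we get O(halt_line).
The contrapositive of premise 5 (O(¬anonymize_shipment → ¬halt_line)) is O(halt_line → anonymize_shipment), and O(halt_line) is already established, so O(anonymize_shipment).
The contrapositive of premise 4 (O(¬review_form → ¬anonymize_shipment)) is O(anonymize_shipment → review_form), and O(anonymize_shipment) is already established, so O(review_form).
With premise 7, O(review_form → calibrate_sensor), the K-axiom yields O(calibrate_sensor).
With premise 1, O(calibrate_sensor → purge_cache), the K-axiom yields O(purge_cache).
Premises 2, 3, 6, 8 do not contribute to this derivation.
Thus O(purge_cache), which is F(¬purge_cache): ¬purge_cache is forbidden.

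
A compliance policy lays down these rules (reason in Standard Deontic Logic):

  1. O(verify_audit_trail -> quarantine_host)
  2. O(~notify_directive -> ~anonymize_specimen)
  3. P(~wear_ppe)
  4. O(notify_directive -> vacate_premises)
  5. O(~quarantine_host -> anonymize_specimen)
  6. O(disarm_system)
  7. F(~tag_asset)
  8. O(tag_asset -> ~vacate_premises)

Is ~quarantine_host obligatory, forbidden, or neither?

Forbidden

Premise 7, F(~tag_asset), is equivalent to O(tag_asset).
With premise 8, O(tag_asset -> ~vacate_premises), the K-axiom yields O(~vacate_premises).
The contrapositive of premise 4 (O(notify_directive -> vacate_premises)) is O(~vacate_premises -> ~notify_directive), and O(~vacate_premises) is already established, so O(~notify_directive).
Applying K to premise 2 (O(~notify_directive -> ~anonymize_specimen)) and O(~notify_directive) yields O(~anonymize_specimen).
The contrapositive of premise 5 (O(~quarantine_host -> anonymize_specimen)) is O(~anonymize_specimen -> quarantine_host), and O(~anonymize_specimen) is already established, so O(quarantine_host).
Premises 1, 3, 6 do not contribute to this derivation.
Thus O(quarantine_host), which is F(~quarantine_host): ~quarantine_host is forbidden.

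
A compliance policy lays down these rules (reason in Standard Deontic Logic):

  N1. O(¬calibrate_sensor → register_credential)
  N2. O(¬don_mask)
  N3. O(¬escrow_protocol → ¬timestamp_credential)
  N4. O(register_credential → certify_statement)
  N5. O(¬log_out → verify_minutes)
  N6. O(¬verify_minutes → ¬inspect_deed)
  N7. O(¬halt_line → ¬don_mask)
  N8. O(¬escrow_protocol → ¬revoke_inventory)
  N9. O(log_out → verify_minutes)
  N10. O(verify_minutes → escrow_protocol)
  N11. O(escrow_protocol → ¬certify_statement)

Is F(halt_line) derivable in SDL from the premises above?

Premise 7 is O(¬halt_line → ¬don_mask); even if O(¬don_mask) held, inferring O(¬halt_line) would be affirming the consequent — invalid.
No other premise forces O(¬halt_line). An ideal world satisfying every premise can still have halt_line true, so F(halt_line) is not derivable.

No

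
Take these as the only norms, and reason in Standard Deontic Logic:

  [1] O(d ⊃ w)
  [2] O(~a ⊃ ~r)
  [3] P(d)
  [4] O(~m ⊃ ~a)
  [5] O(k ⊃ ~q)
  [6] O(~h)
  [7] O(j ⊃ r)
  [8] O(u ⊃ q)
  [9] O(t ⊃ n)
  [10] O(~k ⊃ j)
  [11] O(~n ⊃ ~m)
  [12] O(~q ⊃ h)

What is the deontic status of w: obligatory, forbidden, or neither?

Premise 1 is O(d ⊃ w), but O(d) is not derivable from the premises (the permission P(d) asserts only ~O(~d), not O(d)), so it does not yield O(w).
No premise or chain of K-axiom applications forces O(w), and none forces O(~w). So w is neither obligatory nor forbidden under these norms.

Neither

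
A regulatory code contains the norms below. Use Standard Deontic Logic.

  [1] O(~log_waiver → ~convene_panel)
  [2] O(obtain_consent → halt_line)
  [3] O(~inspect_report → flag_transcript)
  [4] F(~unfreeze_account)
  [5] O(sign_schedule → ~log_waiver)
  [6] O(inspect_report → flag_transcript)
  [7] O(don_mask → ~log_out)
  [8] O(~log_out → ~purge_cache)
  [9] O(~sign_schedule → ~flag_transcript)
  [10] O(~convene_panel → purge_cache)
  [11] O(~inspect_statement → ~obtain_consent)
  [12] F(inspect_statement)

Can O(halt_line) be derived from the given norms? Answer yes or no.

Premise 2 is O(obtain_consent → halt_line), but O(obtain_consent) is not derivable from the premises, so it does not yield O(halt_line).
No other premise forces O(halt_line). An ideal world satisfying every premise can still have halt_line false, so O(halt_line) is not derivable.

No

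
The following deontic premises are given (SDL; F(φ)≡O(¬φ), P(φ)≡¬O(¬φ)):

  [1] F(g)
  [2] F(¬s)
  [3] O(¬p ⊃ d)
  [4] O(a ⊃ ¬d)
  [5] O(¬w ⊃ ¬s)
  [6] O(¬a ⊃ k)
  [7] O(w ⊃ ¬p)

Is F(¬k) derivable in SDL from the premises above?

Yes

F(¬s) at premise 2 means O(s).
The contrapositive of premise 5 (O(¬w ⊃ ¬s)) is O(s ⊃ w), and O(s) is already established, so O(w).
From O(w) and premise 7, O(w ⊃ ¬p), we obtain O(¬p).
Applying K to premise 3 (O(¬p ⊃ d)) and O(¬p) yields O(d).
Premise 4 is O(a ⊃ ¬d); contrapositively O(d ⊃ ¬a). Since O(d) holds, K gives O(¬a).
Applying K to premise 6 (O(¬a ⊃ k)) and O(¬a) yields O(k).
Premise 1 does not contribute to this derivation.
So O(k) holds, i.e. F(¬k). The claim follows.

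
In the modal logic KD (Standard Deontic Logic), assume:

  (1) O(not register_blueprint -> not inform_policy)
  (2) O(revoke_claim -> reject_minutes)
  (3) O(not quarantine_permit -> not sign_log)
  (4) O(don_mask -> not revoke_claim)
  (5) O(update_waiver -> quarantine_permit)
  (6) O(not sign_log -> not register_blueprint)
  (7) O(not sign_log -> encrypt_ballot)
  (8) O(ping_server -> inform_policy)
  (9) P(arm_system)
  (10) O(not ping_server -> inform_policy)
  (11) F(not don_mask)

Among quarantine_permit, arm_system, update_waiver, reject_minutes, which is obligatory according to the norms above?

Premises 8 and 10 cover both cases: O(ping_server -> inform_policy) and O(not ping_server -> inform_policy). Since ping_server ∨ not ping_server is a tautology, O(inform_policy) follows.
Premise 1 is O(not register_blueprint -> not inform_policy); contrapositively O(inform_policy -> register_blueprint). Since O(inform_policy) holds, K gives O(register_blueprint).
The contrapositive of premise 6 (O(not sign_log -> not register_blueprint)) is O(register_blueprint -> sign_log), and O(register_blueprint) is already established, so O(sign_log).
Premise 3 is O(not quarantine_permit -> not sign_log); contrapositively O(sign_log -> quarantine_permit). Since O(sign_log) holds, K gives O(quarantine_permit).
So O(quarantine_permit) holds — quarantine_permit is obligatory. None of the other listed options is made obligatory by any chain of premises.

quarantine_permit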